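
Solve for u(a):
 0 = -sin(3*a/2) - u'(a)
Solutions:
 u(a) = C1 + 2*cos(3*a/2)/3


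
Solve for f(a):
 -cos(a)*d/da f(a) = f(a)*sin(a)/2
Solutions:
 f(a) = C1*sqrt(cos(a))


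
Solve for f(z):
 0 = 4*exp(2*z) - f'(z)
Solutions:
 f(z) = C1 + 2*exp(2*z)


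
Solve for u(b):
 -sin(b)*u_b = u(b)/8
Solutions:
 u(b) = C1*(cos(b) + 1)^(1/16)/(cos(b) - 1)^(1/16)


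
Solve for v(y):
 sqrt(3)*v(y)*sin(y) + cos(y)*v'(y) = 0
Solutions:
 v(y) = C1*cos(y)^(sqrt(3))


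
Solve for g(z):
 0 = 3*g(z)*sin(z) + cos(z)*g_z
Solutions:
 g(z) = C1*cos(z)^3


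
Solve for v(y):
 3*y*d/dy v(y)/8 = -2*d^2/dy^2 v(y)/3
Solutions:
 v(y) = C1 + C2*erf(3*sqrt(2)*y/8)


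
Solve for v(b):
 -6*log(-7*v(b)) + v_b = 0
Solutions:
 -Integral(1/(log(-_y) + log(7)), (_y, v(b)))/6 = C1 - b


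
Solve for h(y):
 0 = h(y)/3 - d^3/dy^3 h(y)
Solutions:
 h(y) = C3*exp(3^(2/3)*y/3) + (C1*sin(3^(1/6)*y/2) + C2*cos(3^(1/6)*y/2))*exp(-3^(2/3)*y/6)


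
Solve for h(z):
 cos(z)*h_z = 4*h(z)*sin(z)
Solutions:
 h(z) = C1/cos(z)^4


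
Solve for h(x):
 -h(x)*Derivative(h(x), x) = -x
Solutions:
 h(x) = -sqrt(C1 + x^2)
 h(x) = sqrt(C1 + x^2)


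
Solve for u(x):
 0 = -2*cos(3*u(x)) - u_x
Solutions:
 u(x) = -asin((C1 + exp(12*x))/(C1 - exp(12*x)))/3 + pi/3
 u(x) = asin((C1 + exp(12*x))/(C1 - exp(12*x)))/3


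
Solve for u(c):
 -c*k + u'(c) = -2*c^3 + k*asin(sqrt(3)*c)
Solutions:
 u(c) = C1 - c^4/2 + c^2*k/2 + k*(c*asin(sqrt(3)*c) + sqrt(3)*sqrt(1 - 3*c^2)/3)


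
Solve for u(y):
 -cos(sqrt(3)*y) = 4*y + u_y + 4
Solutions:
 u(y) = C1 - 2*y^2 - 4*y - sqrt(3)*sin(sqrt(3)*y)/3


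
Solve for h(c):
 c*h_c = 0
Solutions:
 h(c) = C1


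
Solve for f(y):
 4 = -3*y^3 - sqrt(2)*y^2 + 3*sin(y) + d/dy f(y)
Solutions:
 f(y) = C1 + 3*y^4/4 + sqrt(2)*y^3/3 + 4*y + 3*cos(y)


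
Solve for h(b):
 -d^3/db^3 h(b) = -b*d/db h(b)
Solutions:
 h(b) = C1 + Integral(C2*airyai(b) + C3*airybi(b), b)


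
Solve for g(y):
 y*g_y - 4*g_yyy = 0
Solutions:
 g(y) = C1 + Integral(C2*airyai(2^(1/3)*y/2) + C3*airybi(2^(1/3)*y/2), y)


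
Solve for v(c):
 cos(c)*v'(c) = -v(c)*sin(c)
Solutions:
 v(c) = C1*cos(c)


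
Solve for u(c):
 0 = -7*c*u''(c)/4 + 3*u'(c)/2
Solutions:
 u(c) = C1 + C2*c^(13/7)


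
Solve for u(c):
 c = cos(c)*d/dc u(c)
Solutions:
 u(c) = C1 + Integral(c/cos(c), c)


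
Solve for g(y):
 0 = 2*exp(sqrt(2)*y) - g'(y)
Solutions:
 g(y) = C1 + sqrt(2)*exp(sqrt(2)*y)


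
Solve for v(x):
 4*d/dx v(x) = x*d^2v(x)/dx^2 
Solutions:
 v(x) = C1 + C2*x^5


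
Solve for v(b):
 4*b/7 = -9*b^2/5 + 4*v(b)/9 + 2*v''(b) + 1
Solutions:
 v(b) = C1*sin(sqrt(2)*b/3) + C2*cos(sqrt(2)*b/3) + 81*b^2/20 + 9*b/7 - 387/10


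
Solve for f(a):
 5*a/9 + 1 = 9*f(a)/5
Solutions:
 f(a) = 25*a/81 + 5/9


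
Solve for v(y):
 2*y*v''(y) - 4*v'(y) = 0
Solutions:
 v(y) = C1 + C2*y^3


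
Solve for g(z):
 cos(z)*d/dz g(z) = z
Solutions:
 g(z) = C1 + Integral(z/cos(z), z)


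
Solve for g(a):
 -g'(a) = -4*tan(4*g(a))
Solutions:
 g(a) = -asin(C1*exp(16*a))/4 + pi/4
 g(a) = asin(C1*exp(16*a))/4


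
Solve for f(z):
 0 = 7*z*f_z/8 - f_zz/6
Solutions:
 f(z) = C1 + C2*erfi(sqrt(42)*z/4)


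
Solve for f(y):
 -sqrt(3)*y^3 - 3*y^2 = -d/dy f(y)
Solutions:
 f(y) = C1 + sqrt(3)*y^4/4 + y^3


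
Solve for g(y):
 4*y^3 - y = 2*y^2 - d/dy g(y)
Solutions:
 g(y) = C1 - y^4 + 2*y^3/3 + y^2/2


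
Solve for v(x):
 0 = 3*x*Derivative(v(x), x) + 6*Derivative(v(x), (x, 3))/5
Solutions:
 v(x) = C1 + Integral(C2*airyai(-2^(2/3)*5^(1/3)*x/2) + C3*airybi(-2^(2/3)*5^(1/3)*x/2), x)


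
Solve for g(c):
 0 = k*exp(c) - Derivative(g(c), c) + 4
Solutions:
 g(c) = C1 + 4*c + k*exp(c)


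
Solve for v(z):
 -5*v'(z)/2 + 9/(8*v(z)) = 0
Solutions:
 v(z) = -sqrt(C1 + 90*z)/10
 v(z) = sqrt(C1 + 90*z)/10


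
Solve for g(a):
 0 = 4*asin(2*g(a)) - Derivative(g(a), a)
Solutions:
 Integral(1/asin(2*_y), (_y, g(a))) = C1 + 4*a


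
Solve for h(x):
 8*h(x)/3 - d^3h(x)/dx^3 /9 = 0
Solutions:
 h(x) = C3*exp(2*3^(1/3)*x) + (C1*sin(3^(5/6)*x) + C2*cos(3^(5/6)*x))*exp(-3^(1/3)*x)


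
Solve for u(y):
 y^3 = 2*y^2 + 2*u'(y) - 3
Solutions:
 u(y) = C1 + y^4/8 - y^3/3 + 3*y/2


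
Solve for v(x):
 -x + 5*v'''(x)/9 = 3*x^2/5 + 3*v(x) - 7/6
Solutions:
 v(x) = C3*exp(3*5^(2/3)*x/5) - x^2/5 - x/3 + (C1*sin(3*sqrt(3)*5^(2/3)*x/10) + C2*cos(3*sqrt(3)*5^(2/3)*x/10))*exp(-3*5^(2/3)*x/10) + 7/18


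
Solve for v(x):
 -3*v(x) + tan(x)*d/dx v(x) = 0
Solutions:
 v(x) = C1*sin(x)^3


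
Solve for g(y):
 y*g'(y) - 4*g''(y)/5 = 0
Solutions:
 g(y) = C1 + C2*erfi(sqrt(10)*y/4)


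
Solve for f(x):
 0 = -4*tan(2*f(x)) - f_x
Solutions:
 f(x) = -asin(C1*exp(-8*x))/2 + pi/2
 f(x) = asin(C1*exp(-8*x))/2


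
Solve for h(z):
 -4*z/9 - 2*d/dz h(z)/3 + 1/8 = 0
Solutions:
 h(z) = C1 - z^2/3 + 3*z/16


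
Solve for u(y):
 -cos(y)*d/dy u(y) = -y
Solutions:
 u(y) = C1 + Integral(y/cos(y), y)


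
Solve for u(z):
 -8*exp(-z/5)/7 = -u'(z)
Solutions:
 u(z) = C1 - 40*exp(-z/5)/7


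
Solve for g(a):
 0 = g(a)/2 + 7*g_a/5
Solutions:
 g(a) = C1*exp(-5*a/14)


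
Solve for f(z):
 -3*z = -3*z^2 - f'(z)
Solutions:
 f(z) = C1 - z^3 + 3*z^2/2


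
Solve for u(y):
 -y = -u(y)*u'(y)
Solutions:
 u(y) = -sqrt(C1 + y^2)
 u(y) = sqrt(C1 + y^2)


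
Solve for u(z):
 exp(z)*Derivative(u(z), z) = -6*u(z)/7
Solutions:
 u(z) = C1*exp(6*exp(-z)/7)


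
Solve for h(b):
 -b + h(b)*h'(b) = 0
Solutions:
 h(b) = -sqrt(C1 + b^2)
 h(b) = sqrt(C1 + b^2)


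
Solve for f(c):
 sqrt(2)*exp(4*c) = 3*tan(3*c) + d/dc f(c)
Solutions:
 f(c) = C1 + sqrt(2)*exp(4*c)/4 + log(cos(3*c))


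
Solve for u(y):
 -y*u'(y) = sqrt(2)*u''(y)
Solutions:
 u(y) = C1 + C2*erf(2^(1/4)*y/2)


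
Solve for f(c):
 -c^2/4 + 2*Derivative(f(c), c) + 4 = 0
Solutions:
 f(c) = C1 + c^3/24 - 2*c


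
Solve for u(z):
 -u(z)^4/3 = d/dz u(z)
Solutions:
 u(z) = (-1 - sqrt(3)*I)*(1/(C1 + z))^(1/3)/2
 u(z) = (-1 + sqrt(3)*I)*(1/(C1 + z))^(1/3)/2
 u(z) = (1/(C1 + z))^(1/3)


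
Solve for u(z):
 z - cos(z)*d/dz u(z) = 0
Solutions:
 u(z) = C1 + Integral(z/cos(z), z)


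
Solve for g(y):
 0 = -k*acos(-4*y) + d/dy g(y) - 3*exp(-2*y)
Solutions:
 g(y) = C1 + k*y*acos(-4*y) + k*sqrt(1 - 16*y^2)/4 - 3*exp(-2*y)/2


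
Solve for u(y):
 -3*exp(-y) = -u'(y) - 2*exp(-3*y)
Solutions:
 u(y) = C1 - 3*exp(-y) + 2*exp(-3*y)/3


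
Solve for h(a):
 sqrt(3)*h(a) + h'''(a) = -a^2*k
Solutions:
 h(a) = C3*exp(-3^(1/6)*a) - sqrt(3)*a^2*k/3 + (C1*sin(3^(2/3)*a/2) + C2*cos(3^(2/3)*a/2))*exp(3^(1/6)*a/2)


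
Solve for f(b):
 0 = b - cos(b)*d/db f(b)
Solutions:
 f(b) = C1 + Integral(b/cos(b), b)


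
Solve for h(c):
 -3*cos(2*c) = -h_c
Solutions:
 h(c) = C1 + 3*sin(2*c)/2


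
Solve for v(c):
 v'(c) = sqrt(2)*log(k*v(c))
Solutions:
 li(k*v(c))/k = C1 + sqrt(2)*c


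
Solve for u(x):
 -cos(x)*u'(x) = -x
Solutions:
 u(x) = C1 + Integral(x/cos(x), x)


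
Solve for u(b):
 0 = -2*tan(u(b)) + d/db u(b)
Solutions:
 u(b) = pi - asin(C1*exp(2*b))
 u(b) = asin(C1*exp(2*b))


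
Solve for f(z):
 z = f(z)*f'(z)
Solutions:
 f(z) = -sqrt(C1 + z^2)
 f(z) = sqrt(C1 + z^2)


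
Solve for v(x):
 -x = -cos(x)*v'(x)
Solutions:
 v(x) = C1 + Integral(x/cos(x), x)


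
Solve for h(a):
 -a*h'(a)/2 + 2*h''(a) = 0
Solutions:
 h(a) = C1 + C2*erfi(sqrt(2)*a/4)


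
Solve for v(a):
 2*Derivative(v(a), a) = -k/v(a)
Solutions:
 v(a) = -sqrt(C1 - a*k)
 v(a) = sqrt(C1 - a*k)


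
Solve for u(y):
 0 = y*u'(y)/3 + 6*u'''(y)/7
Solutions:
 u(y) = C1 + Integral(C2*airyai(-84^(1/3)*y/6) + C3*airybi(-84^(1/3)*y/6), y)


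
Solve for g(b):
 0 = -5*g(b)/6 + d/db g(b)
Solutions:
 g(b) = C1*exp(5*b/6)


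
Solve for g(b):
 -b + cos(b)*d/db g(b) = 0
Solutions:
 g(b) = C1 + Integral(b/cos(b), b)


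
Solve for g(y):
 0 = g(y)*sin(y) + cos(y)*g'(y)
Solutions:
 g(y) = C1*cos(y)


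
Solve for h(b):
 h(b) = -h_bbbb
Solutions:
 h(b) = (C1*sin(sqrt(2)*b/2) + C2*cos(sqrt(2)*b/2))*exp(-sqrt(2)*b/2) + (C3*sin(sqrt(2)*b/2) + C4*cos(sqrt(2)*b/2))*exp(sqrt(2)*b/2)


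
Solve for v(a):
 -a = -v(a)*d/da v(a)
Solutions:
 v(a) = -sqrt(C1 + a^2)
 v(a) = sqrt(C1 + a^2)


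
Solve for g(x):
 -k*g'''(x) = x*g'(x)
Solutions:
 g(x) = C1 + Integral(C2*airyai(x*(-1/k)^(1/3)) + C3*airybi(x*(-1/k)^(1/3)), x)


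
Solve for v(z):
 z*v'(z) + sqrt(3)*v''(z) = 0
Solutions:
 v(z) = C1 + C2*erf(sqrt(2)*3^(3/4)*z/6)


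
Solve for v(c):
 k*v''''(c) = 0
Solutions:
 v(c) = C1 + C2*c + C3*c^2 + C4*c^3


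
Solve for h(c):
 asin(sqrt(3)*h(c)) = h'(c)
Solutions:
 Integral(1/asin(sqrt(3)*_y), (_y, h(c))) = C1 + c


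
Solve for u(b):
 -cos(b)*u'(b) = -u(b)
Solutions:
 u(b) = C1*sqrt(sin(b) + 1)/sqrt(sin(b) - 1)


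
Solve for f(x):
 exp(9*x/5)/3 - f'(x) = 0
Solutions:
 f(x) = C1 + 5*exp(9*x/5)/27


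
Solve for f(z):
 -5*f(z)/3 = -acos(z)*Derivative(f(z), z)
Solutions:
 f(z) = C1*exp(5*Integral(1/acos(z), z)/3)


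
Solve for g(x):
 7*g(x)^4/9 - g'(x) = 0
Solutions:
 g(x) = 3^(1/3)*(-1/(C1 + 7*x))^(1/3)
 g(x) = (-1/(C1 + 7*x))^(1/3)*(-3^(1/3) - 3^(5/6)*I)/2
 g(x) = (-1/(C1 + 7*x))^(1/3)*(-3^(1/3) + 3^(5/6)*I)/2


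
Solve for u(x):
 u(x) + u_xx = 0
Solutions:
 u(x) = C1*sin(x) + C2*cos(x)


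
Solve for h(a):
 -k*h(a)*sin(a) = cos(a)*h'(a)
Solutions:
 h(a) = C1*exp(k*log(cos(a)))


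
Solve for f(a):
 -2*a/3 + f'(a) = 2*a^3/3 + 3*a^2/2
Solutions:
 f(a) = C1 + a^4/6 + a^3/2 + a^2/3


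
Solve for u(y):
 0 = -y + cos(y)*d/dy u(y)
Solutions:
 u(y) = C1 + Integral(y/cos(y), y)


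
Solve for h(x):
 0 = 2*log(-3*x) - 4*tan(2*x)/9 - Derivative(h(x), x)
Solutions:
 h(x) = C1 + 2*x*log(-x) - 2*x + 2*x*log(3) + 2*log(cos(2*x))/9


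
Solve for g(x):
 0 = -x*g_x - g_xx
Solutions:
 g(x) = C1 + C2*erf(sqrt(2)*x/2)


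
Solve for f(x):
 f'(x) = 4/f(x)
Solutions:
 f(x) = -sqrt(C1 + 8*x)
 f(x) = sqrt(C1 + 8*x)


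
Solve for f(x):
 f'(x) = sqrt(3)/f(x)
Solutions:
 f(x) = -sqrt(C1 + 2*sqrt(3)*x)
 f(x) = sqrt(C1 + 2*sqrt(3)*x)


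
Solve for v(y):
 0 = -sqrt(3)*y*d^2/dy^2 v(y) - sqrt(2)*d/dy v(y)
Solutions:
 v(y) = C1 + C2*y^(1 - sqrt(6)/3)


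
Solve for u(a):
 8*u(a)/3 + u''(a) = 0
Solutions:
 u(a) = C1*sin(2*sqrt(6)*a/3) + C2*cos(2*sqrt(6)*a/3)


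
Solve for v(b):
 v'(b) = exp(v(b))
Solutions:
 v(b) = log(-1/(C1 + b))


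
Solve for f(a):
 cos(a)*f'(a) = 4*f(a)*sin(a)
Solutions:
 f(a) = C1/cos(a)^4


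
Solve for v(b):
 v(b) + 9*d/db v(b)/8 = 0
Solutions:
 v(b) = C1*exp(-8*b/9)


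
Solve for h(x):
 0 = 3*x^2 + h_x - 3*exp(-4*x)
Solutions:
 h(x) = C1 - x^3 - 3*exp(-4*x)/4


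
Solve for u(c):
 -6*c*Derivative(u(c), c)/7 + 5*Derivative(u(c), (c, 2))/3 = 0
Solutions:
 u(c) = C1 + C2*erfi(3*sqrt(35)*c/35)


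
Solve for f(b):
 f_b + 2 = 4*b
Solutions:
 f(b) = C1 + 2*b^2 - 2*b


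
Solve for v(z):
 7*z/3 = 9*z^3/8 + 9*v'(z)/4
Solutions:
 v(z) = C1 - z^4/8 + 14*z^2/27


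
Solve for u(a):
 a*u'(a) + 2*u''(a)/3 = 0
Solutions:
 u(a) = C1 + C2*erf(sqrt(3)*a/2)


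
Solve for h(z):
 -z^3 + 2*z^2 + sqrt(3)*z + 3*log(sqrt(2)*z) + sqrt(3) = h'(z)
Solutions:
 h(z) = C1 - z^4/4 + 2*z^3/3 + sqrt(3)*z^2/2 + 3*z*log(z) - 3*z + 3*z*log(2)/2 + sqrt(3)*z


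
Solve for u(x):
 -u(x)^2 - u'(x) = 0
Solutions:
 u(x) = 1/(C1 + x)


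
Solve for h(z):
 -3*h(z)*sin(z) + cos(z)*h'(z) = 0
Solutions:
 h(z) = C1/cos(z)^3


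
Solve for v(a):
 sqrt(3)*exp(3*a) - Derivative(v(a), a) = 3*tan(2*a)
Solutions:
 v(a) = C1 + sqrt(3)*exp(3*a)/3 + 3*log(cos(2*a))/2


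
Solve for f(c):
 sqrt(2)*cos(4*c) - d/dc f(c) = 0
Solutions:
 f(c) = C1 + sqrt(2)*sin(4*c)/4


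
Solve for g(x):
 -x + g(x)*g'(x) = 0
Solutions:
 g(x) = -sqrt(C1 + x^2)
 g(x) = sqrt(C1 + x^2)


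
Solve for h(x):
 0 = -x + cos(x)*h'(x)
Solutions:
 h(x) = C1 + Integral(x/cos(x), x)


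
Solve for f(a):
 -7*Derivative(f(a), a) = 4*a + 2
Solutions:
 f(a) = C1 - 2*a^2/7 - 2*a/7


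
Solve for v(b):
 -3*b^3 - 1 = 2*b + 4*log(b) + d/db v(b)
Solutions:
 v(b) = C1 - 3*b^4/4 - b^2 - 4*b*log(b) + 3*b


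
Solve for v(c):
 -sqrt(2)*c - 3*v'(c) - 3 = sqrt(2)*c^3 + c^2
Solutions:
 v(c) = C1 - sqrt(2)*c^4/12 - c^3/9 - sqrt(2)*c^2/6 - c


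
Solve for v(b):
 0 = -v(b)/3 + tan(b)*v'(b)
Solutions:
 v(b) = C1*sin(b)^(1/3)


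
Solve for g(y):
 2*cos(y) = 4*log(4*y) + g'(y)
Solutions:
 g(y) = C1 - 4*y*log(y) - 8*y*log(2) + 4*y + 2*sin(y)


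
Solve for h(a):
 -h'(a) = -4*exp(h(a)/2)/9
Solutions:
 h(a) = 2*log(-1/(C1 + 4*a)) + 2*log(18)


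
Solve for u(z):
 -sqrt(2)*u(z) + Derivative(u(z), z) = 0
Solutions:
 u(z) = C1*exp(sqrt(2)*z)


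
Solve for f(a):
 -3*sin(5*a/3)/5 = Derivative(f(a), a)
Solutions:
 f(a) = C1 + 9*cos(5*a/3)/25


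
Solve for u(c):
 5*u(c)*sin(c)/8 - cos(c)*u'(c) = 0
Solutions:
 u(c) = C1/cos(c)^(5/8)


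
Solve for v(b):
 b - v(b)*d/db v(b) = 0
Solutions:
 v(b) = -sqrt(C1 + b^2)
 v(b) = sqrt(C1 + b^2)


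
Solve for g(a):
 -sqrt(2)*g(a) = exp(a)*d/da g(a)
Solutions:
 g(a) = C1*exp(sqrt(2)*exp(-a))


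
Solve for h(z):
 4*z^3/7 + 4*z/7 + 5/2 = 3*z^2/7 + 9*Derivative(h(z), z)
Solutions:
 h(z) = C1 + z^4/63 - z^3/63 + 2*z^2/63 + 5*z/18


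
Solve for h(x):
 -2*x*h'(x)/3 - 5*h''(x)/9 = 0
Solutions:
 h(x) = C1 + C2*erf(sqrt(15)*x/5)


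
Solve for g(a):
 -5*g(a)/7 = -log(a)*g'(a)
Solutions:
 g(a) = C1*exp(5*li(a)/7)


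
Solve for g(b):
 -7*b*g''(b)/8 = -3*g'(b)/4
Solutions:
 g(b) = C1 + C2*b^(13/7)


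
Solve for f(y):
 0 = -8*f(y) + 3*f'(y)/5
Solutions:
 f(y) = C1*exp(40*y/3)


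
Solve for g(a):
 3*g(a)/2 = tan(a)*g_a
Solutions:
 g(a) = C1*sin(a)^(3/2)


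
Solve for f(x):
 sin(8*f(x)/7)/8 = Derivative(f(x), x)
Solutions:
 -x/8 + 7*log(cos(8*f(x)/7) - 1)/16 - 7*log(cos(8*f(x)/7) + 1)/16 = C1


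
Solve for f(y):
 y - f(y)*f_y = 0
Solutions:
 f(y) = -sqrt(C1 + y^2)
 f(y) = sqrt(C1 + y^2)


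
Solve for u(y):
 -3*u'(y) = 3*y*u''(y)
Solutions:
 u(y) = C1 + C2*log(y)


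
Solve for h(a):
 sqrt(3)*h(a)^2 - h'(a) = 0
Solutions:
 h(a) = -1/(C1 + sqrt(3)*a)


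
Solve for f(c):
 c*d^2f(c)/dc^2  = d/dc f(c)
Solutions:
 f(c) = C1 + C2*c^2


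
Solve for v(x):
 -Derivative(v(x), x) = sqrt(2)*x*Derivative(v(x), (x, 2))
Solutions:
 v(x) = C1 + C2*x^(1 - sqrt(2)/2)


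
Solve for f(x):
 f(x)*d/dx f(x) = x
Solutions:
 f(x) = -sqrt(C1 + x^2)
 f(x) = sqrt(C1 + x^2)


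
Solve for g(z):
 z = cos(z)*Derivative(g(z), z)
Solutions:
 g(z) = C1 + Integral(z/cos(z), z)


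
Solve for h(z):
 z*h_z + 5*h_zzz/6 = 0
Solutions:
 h(z) = C1 + Integral(C2*airyai(-5^(2/3)*6^(1/3)*z/5) + C3*airybi(-5^(2/3)*6^(1/3)*z/5), z)


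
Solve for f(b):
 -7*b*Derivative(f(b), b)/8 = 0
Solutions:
 f(b) = C1


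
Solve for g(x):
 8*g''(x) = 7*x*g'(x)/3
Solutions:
 g(x) = C1 + C2*erfi(sqrt(21)*x/12)


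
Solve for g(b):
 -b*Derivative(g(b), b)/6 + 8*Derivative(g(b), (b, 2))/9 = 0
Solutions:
 g(b) = C1 + C2*erfi(sqrt(6)*b/8)


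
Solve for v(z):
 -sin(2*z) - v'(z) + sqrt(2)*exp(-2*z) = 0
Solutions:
 v(z) = C1 + cos(2*z)/2 - sqrt(2)*exp(-2*z)/2


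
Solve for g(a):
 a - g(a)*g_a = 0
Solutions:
 g(a) = -sqrt(C1 + a^2)
 g(a) = sqrt(C1 + a^2)


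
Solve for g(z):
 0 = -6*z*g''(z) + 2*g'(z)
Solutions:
 g(z) = C1 + C2*z^(4/3)


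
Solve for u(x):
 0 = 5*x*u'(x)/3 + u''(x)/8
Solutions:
 u(x) = C1 + C2*erf(2*sqrt(15)*x/3)


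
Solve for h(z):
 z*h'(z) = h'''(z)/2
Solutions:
 h(z) = C1 + Integral(C2*airyai(2^(1/3)*z) + C3*airybi(2^(1/3)*z), z)


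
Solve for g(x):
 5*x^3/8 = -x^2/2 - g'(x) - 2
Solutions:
 g(x) = C1 - 5*x^4/32 - x^3/6 - 2*x


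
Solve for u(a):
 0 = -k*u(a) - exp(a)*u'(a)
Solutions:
 u(a) = C1*exp(k*exp(-a))


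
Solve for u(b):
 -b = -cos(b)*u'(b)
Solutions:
 u(b) = C1 + Integral(b/cos(b), b)


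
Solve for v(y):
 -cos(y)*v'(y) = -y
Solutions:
 v(y) = C1 + Integral(y/cos(y), y)


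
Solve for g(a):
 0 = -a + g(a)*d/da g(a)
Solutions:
 g(a) = -sqrt(C1 + a^2)
 g(a) = sqrt(C1 + a^2)


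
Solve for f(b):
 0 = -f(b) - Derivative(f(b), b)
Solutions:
 f(b) = C1*exp(-b)


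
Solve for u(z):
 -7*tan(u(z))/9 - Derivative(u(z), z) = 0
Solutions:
 u(z) = pi - asin(C1*exp(-7*z/9))
 u(z) = asin(C1*exp(-7*z/9))


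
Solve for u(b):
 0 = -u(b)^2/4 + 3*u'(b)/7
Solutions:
 u(b) = -12/(C1 + 7*b)


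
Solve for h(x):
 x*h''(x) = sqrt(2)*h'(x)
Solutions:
 h(x) = C1 + C2*x^(1 + sqrt(2))


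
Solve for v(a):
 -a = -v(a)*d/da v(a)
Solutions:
 v(a) = -sqrt(C1 + a^2)
 v(a) = sqrt(C1 + a^2)


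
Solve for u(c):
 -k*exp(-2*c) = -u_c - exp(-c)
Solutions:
 u(c) = C1 - k*exp(-2*c)/2 + exp(-c)


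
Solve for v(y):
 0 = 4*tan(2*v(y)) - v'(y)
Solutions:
 v(y) = -asin(C1*exp(8*y))/2 + pi/2
 v(y) = asin(C1*exp(8*y))/2


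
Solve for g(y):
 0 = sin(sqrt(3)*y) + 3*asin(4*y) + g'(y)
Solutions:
 g(y) = C1 - 3*y*asin(4*y) - 3*sqrt(1 - 16*y^2)/4 + sqrt(3)*cos(sqrt(3)*y)/3


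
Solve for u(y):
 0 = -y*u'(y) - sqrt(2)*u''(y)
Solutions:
 u(y) = C1 + C2*erf(2^(1/4)*y/2)


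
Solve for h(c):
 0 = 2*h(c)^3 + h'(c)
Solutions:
 h(c) = -sqrt(2)*sqrt(-1/(C1 - 2*c))/2
 h(c) = sqrt(2)*sqrt(-1/(C1 - 2*c))/2


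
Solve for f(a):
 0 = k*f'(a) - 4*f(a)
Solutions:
 f(a) = C1*exp(4*a/k)


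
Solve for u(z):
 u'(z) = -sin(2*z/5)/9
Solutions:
 u(z) = C1 + 5*cos(2*z/5)/18


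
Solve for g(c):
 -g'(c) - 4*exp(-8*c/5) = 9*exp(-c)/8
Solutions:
 g(c) = C1 + 9*exp(-c)/8 + 5*exp(-8*c/5)/2


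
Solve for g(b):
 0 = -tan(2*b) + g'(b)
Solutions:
 g(b) = C1 - log(cos(2*b))/2


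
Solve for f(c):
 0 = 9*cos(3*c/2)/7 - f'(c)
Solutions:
 f(c) = C1 + 6*sin(3*c/2)/7


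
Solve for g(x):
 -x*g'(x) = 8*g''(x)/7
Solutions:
 g(x) = C1 + C2*erf(sqrt(7)*x/4)


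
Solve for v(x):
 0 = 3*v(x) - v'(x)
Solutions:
 v(x) = C1*exp(3*x)


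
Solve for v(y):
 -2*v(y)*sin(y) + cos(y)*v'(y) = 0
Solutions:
 v(y) = C1/cos(y)^2


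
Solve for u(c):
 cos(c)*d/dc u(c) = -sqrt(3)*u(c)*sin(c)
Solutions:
 u(c) = C1*cos(c)^(sqrt(3))


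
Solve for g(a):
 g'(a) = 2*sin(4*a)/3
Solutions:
 g(a) = C1 - cos(4*a)/6


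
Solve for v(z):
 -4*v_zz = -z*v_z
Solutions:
 v(z) = C1 + C2*erfi(sqrt(2)*z/4)


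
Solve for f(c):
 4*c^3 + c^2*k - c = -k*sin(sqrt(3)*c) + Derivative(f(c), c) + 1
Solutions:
 f(c) = C1 + c^4 + c^3*k/3 - c^2/2 - c - sqrt(3)*k*cos(sqrt(3)*c)/3


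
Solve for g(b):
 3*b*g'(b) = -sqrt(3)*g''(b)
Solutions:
 g(b) = C1 + C2*erf(sqrt(2)*3^(1/4)*b/2)


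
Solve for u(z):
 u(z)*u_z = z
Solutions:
 u(z) = -sqrt(C1 + z^2)
 u(z) = sqrt(C1 + z^2)


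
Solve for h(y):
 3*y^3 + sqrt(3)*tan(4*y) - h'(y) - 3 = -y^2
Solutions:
 h(y) = C1 + 3*y^4/4 + y^3/3 - 3*y - sqrt(3)*log(cos(4*y))/4


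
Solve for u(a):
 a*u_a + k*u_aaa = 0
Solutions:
 u(a) = C1 + Integral(C2*airyai(a*(-1/k)^(1/3)) + C3*airybi(a*(-1/k)^(1/3)), a)


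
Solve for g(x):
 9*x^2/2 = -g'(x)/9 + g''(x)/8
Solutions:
 g(x) = C1 + C2*exp(8*x/9) - 27*x^3/2 - 729*x^2/16 - 6561*x/64


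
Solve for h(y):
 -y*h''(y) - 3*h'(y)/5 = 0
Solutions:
 h(y) = C1 + C2*y^(2/5)


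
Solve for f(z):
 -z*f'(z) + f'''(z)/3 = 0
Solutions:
 f(z) = C1 + Integral(C2*airyai(3^(1/3)*z) + C3*airybi(3^(1/3)*z), z)


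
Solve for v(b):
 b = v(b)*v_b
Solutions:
 v(b) = -sqrt(C1 + b^2)
 v(b) = sqrt(C1 + b^2)


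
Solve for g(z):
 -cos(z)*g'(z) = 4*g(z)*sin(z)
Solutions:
 g(z) = C1*cos(z)^4


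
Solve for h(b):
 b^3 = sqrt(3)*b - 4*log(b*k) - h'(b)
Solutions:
 h(b) = C1 - b^4/4 + sqrt(3)*b^2/2 - 4*b*log(b*k) + 4*b


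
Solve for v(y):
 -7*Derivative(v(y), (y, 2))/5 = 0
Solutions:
 v(y) = C1 + C2*y


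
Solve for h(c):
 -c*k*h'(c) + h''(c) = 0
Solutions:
 h(c) = Piecewise((-sqrt(2)*sqrt(pi)*C1*erf(sqrt(2)*c*sqrt(-k)/2)/(2*sqrt(-k)) - C2, (k > 0) | (k < 0)), (-C1*c - C2, True))


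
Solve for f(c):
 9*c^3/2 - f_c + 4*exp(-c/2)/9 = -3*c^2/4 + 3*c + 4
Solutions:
 f(c) = C1 + 9*c^4/8 + c^3/4 - 3*c^2/2 - 4*c - 8*exp(-c/2)/9


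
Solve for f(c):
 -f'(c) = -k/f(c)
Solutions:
 f(c) = -sqrt(C1 + 2*c*k)
 f(c) = sqrt(C1 + 2*c*k)


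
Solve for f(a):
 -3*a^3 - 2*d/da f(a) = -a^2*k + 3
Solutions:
 f(a) = C1 - 3*a^4/8 + a^3*k/6 - 3*a/2


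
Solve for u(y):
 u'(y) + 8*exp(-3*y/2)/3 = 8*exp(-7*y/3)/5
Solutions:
 u(y) = C1 + 16*exp(-3*y/2)/9 - 24*exp(-7*y/3)/35


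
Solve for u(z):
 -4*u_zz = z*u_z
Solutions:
 u(z) = C1 + C2*erf(sqrt(2)*z/4)


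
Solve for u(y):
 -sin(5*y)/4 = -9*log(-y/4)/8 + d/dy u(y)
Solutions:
 u(y) = C1 + 9*y*log(-y)/8 - 9*y*log(2)/4 - 9*y/8 + cos(5*y)/20


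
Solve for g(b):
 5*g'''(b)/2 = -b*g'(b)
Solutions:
 g(b) = C1 + Integral(C2*airyai(-2^(1/3)*5^(2/3)*b/5) + C3*airybi(-2^(1/3)*5^(2/3)*b/5), b)


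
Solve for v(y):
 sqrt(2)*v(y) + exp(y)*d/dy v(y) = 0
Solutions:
 v(y) = C1*exp(sqrt(2)*exp(-y))


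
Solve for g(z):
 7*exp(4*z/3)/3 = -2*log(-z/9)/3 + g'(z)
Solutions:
 g(z) = C1 + 2*z*log(-z)/3 + 2*z*(-2*log(3) - 1)/3 + 7*exp(4*z/3)/4


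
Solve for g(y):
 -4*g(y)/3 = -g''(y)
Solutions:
 g(y) = C1*exp(-2*sqrt(3)*y/3) + C2*exp(2*sqrt(3)*y/3)


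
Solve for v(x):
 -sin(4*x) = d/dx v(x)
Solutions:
 v(x) = C1 + cos(4*x)/4


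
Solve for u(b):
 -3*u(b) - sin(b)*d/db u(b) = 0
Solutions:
 u(b) = C1*(cos(b) + 1)^(3/2)/(cos(b) - 1)^(3/2)


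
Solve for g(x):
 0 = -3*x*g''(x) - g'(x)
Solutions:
 g(x) = C1 + C2*x^(2/3)


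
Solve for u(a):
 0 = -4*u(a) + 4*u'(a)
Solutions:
 u(a) = C1*exp(a)


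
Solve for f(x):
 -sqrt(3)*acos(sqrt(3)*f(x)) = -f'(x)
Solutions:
 Integral(1/acos(sqrt(3)*_y), (_y, f(x))) = C1 + sqrt(3)*x


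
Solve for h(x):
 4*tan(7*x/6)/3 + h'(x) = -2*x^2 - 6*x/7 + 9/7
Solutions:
 h(x) = C1 - 2*x^3/3 - 3*x^2/7 + 9*x/7 + 8*log(cos(7*x/6))/7


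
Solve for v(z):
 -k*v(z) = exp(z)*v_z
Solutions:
 v(z) = C1*exp(k*exp(-z))


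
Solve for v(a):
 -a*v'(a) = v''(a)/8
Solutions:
 v(a) = C1 + C2*erf(2*a)


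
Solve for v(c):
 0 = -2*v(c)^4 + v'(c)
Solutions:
 v(c) = (-1/(C1 + 6*c))^(1/3)
 v(c) = (-1/(C1 + 2*c))^(1/3)*(-3^(2/3) - 3*3^(1/6)*I)/6
 v(c) = (-1/(C1 + 2*c))^(1/3)*(-3^(2/3) + 3*3^(1/6)*I)/6


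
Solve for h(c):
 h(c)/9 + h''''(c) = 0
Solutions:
 h(c) = (C1*sin(sqrt(6)*c/6) + C2*cos(sqrt(6)*c/6))*exp(-sqrt(6)*c/6) + (C3*sin(sqrt(6)*c/6) + C4*cos(sqrt(6)*c/6))*exp(sqrt(6)*c/6)


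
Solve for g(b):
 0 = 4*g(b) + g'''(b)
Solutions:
 g(b) = C3*exp(-2^(2/3)*b) + (C1*sin(2^(2/3)*sqrt(3)*b/2) + C2*cos(2^(2/3)*sqrt(3)*b/2))*exp(2^(2/3)*b/2)


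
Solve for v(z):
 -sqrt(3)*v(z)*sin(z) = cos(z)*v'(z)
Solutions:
 v(z) = C1*cos(z)^(sqrt(3))


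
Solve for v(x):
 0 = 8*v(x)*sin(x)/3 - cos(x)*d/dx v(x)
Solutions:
 v(x) = C1/cos(x)^(8/3)


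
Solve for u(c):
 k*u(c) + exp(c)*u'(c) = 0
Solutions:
 u(c) = C1*exp(k*exp(-c))


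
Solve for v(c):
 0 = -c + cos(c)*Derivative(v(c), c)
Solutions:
 v(c) = C1 + Integral(c/cos(c), c)


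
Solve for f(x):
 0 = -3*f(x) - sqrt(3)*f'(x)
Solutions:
 f(x) = C1*exp(-sqrt(3)*x)


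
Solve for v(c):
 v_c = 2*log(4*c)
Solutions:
 v(c) = C1 + 2*c*log(c) - 2*c + c*log(16)


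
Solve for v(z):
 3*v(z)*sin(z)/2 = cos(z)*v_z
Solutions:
 v(z) = C1/cos(z)^(3/2)


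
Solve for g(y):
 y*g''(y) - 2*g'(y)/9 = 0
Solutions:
 g(y) = C1 + C2*y^(11/9)


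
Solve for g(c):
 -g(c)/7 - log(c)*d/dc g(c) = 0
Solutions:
 g(c) = C1*exp(-li(c)/7)


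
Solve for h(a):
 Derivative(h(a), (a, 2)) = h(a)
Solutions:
 h(a) = C1*exp(-a) + C2*exp(a)


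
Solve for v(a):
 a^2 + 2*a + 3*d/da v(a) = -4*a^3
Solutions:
 v(a) = C1 - a^4/3 - a^3/9 - a^2/3


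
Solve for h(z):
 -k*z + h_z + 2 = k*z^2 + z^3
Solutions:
 h(z) = C1 + k*z^3/3 + k*z^2/2 + z^4/4 - 2*z


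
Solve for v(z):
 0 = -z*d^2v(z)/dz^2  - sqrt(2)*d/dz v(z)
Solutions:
 v(z) = C1 + C2*z^(1 - sqrt(2))


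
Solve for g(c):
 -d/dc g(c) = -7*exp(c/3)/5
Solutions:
 g(c) = C1 + 21*exp(c/3)/5


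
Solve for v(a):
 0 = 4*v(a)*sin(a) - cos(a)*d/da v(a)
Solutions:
 v(a) = C1/cos(a)^4


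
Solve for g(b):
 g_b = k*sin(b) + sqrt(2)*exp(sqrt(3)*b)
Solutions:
 g(b) = C1 - k*cos(b) + sqrt(6)*exp(sqrt(3)*b)/3


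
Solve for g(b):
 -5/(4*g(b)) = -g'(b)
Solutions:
 g(b) = -sqrt(C1 + 10*b)/2
 g(b) = sqrt(C1 + 10*b)/2


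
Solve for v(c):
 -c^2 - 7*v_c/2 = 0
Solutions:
 v(c) = C1 - 2*c^3/21


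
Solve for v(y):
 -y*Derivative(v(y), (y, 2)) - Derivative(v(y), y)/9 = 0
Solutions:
 v(y) = C1 + C2*y^(8/9)


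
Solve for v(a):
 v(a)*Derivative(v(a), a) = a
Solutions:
 v(a) = -sqrt(C1 + a^2)
 v(a) = sqrt(C1 + a^2)


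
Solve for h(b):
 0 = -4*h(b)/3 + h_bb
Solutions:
 h(b) = C1*exp(-2*sqrt(3)*b/3) + C2*exp(2*sqrt(3)*b/3)


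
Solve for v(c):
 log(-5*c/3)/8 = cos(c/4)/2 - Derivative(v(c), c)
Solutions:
 v(c) = C1 - c*log(-c)/8 - c*log(5)/8 + c/8 + c*log(3)/8 + 2*sin(c/4)


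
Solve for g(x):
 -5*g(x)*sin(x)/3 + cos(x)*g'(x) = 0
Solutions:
 g(x) = C1/cos(x)^(5/3)


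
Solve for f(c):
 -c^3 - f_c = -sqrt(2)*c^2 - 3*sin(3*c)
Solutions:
 f(c) = C1 - c^4/4 + sqrt(2)*c^3/3 - cos(3*c)


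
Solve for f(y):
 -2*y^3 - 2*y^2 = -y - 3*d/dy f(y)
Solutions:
 f(y) = C1 + y^4/6 + 2*y^3/9 - y^2/6


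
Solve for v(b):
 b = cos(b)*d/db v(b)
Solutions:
 v(b) = C1 + Integral(b/cos(b), b)


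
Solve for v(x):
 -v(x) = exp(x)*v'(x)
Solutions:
 v(x) = C1*exp(exp(-x))


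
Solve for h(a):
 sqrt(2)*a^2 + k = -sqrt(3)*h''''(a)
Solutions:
 h(a) = C1 + C2*a + C3*a^2 + C4*a^3 - sqrt(6)*a^6/1080 - sqrt(3)*a^4*k/72


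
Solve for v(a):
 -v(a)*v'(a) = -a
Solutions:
 v(a) = -sqrt(C1 + a^2)
 v(a) = sqrt(C1 + a^2)


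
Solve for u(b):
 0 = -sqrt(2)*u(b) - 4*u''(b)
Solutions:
 u(b) = C1*sin(2^(1/4)*b/2) + C2*cos(2^(1/4)*b/2)


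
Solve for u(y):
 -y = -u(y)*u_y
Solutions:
 u(y) = -sqrt(C1 + y^2)
 u(y) = sqrt(C1 + y^2)


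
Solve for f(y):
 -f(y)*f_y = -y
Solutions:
 f(y) = -sqrt(C1 + y^2)
 f(y) = sqrt(C1 + y^2)


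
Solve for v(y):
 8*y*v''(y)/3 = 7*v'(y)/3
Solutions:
 v(y) = C1 + C2*y^(15/8)


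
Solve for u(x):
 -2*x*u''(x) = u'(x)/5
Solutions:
 u(x) = C1 + C2*x^(9/10)


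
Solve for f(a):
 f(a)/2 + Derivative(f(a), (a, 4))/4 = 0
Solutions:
 f(a) = (C1*sin(2^(3/4)*a/2) + C2*cos(2^(3/4)*a/2))*exp(-2^(3/4)*a/2) + (C3*sin(2^(3/4)*a/2) + C4*cos(2^(3/4)*a/2))*exp(2^(3/4)*a/2)


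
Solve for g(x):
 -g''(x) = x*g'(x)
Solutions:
 g(x) = C1 + C2*erf(sqrt(2)*x/2)


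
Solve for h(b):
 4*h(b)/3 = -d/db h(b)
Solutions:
 h(b) = C1*exp(-4*b/3)


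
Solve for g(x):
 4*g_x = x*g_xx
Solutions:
 g(x) = C1 + C2*x^5


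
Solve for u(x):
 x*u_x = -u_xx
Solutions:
 u(x) = C1 + C2*erf(sqrt(2)*x/2)


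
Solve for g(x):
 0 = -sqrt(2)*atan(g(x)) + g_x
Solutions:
 Integral(1/atan(_y), (_y, g(x))) = C1 + sqrt(2)*x


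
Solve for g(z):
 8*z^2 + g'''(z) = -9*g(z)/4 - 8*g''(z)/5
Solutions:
 g(z) = C1*exp(z*(-32 + 256/(45*sqrt(578505) + 34471)^(1/3) + (45*sqrt(578505) + 34471)^(1/3))/60)*sin(sqrt(3)*z*(-(45*sqrt(578505) + 34471)^(1/3) + 256/(45*sqrt(578505) + 34471)^(1/3))/60) + C2*exp(z*(-32 + 256/(45*sqrt(578505) + 34471)^(1/3) + (45*sqrt(578505) + 34471)^(1/3))/60)*cos(sqrt(3)*z*(-(45*sqrt(578505) + 34471)^(1/3) + 256/(45*sqrt(578505) + 34471)^(1/3))/60) + C3*exp(-z*(256/(45*sqrt(578505) + 34471)^(1/3) + 16 + (45*sqrt(578505) + 34471)^(1/3))/30) - 32*z^2/9 + 2048/405


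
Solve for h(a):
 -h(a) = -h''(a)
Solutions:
 h(a) = C1*exp(-a) + C2*exp(a)


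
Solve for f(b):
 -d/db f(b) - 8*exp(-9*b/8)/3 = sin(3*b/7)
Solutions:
 f(b) = C1 + 7*cos(3*b/7)/3 + 64*exp(-9*b/8)/27


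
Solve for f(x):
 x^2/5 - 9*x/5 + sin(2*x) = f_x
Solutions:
 f(x) = C1 + x^3/15 - 9*x^2/10 - cos(2*x)/2


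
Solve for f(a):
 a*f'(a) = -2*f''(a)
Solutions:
 f(a) = C1 + C2*erf(a/2)


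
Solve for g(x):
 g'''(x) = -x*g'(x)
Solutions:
 g(x) = C1 + Integral(C2*airyai(-x) + C3*airybi(-x), x)


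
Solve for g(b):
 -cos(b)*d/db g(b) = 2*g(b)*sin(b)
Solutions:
 g(b) = C1*cos(b)^2


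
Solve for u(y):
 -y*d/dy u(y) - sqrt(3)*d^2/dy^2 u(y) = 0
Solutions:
 u(y) = C1 + C2*erf(sqrt(2)*3^(3/4)*y/6)


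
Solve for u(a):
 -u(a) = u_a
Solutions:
 u(a) = C1*exp(-a)


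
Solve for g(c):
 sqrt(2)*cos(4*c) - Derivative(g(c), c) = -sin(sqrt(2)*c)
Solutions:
 g(c) = C1 + sqrt(2)*sin(4*c)/4 - sqrt(2)*cos(sqrt(2)*c)/2


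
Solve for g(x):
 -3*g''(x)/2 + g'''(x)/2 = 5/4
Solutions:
 g(x) = C1 + C2*x + C3*exp(3*x) - 5*x^2/12


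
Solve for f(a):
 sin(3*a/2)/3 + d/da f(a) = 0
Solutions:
 f(a) = C1 + 2*cos(3*a/2)/9


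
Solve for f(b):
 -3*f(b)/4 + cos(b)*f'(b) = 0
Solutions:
 f(b) = C1*(sin(b) + 1)^(3/8)/(sin(b) - 1)^(3/8)


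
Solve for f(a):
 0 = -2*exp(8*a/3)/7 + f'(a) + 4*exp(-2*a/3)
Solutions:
 f(a) = C1 + 3*exp(8*a/3)/28 + 6*exp(-2*a/3)


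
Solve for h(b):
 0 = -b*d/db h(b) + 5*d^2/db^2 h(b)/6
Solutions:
 h(b) = C1 + C2*erfi(sqrt(15)*b/5)


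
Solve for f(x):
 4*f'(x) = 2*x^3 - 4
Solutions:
 f(x) = C1 + x^4/8 - x


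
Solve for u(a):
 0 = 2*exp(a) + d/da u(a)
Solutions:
 u(a) = C1 - 2*exp(a)


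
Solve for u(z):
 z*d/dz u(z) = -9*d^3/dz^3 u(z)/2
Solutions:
 u(z) = C1 + Integral(C2*airyai(-6^(1/3)*z/3) + C3*airybi(-6^(1/3)*z/3), z)


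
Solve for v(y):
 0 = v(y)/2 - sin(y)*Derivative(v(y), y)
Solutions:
 v(y) = C1*(cos(y) - 1)^(1/4)/(cos(y) + 1)^(1/4)


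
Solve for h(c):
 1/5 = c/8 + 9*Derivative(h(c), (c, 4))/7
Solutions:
 h(c) = C1 + C2*c + C3*c^2 + C4*c^3 - 7*c^5/8640 + 7*c^4/1080


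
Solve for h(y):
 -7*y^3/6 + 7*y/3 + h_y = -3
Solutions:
 h(y) = C1 + 7*y^4/24 - 7*y^2/6 - 3*y


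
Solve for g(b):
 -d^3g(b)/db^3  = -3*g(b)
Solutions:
 g(b) = C3*exp(3^(1/3)*b) + (C1*sin(3^(5/6)*b/2) + C2*cos(3^(5/6)*b/2))*exp(-3^(1/3)*b/2)


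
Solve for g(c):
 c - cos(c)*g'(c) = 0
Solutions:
 g(c) = C1 + Integral(c/cos(c), c)


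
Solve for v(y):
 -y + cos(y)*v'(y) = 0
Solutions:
 v(y) = C1 + Integral(y/cos(y), y)


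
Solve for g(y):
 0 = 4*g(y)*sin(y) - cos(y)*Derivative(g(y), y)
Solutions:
 g(y) = C1/cos(y)^4


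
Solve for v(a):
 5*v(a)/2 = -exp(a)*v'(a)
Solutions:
 v(a) = C1*exp(5*exp(-a)/2)


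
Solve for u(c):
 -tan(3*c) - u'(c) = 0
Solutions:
 u(c) = C1 + log(cos(3*c))/3


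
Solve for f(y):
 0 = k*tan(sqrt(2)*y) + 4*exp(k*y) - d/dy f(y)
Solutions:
 f(y) = C1 - sqrt(2)*k*log(cos(sqrt(2)*y))/2 + 4*Piecewise((exp(k*y)/k, Ne(k, 0)), (y, True))


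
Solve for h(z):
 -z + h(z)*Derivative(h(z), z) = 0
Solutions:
 h(z) = -sqrt(C1 + z^2)
 h(z) = sqrt(C1 + z^2)


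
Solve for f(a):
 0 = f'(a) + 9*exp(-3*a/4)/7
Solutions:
 f(a) = C1 + 12*exp(-3*a/4)/7


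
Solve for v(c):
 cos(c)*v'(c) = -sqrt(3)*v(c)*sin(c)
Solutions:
 v(c) = C1*cos(c)^(sqrt(3))


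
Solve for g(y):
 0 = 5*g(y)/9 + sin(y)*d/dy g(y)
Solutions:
 g(y) = C1*(cos(y) + 1)^(5/18)/(cos(y) - 1)^(5/18)


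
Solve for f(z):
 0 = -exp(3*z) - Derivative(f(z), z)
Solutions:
 f(z) = C1 - exp(3*z)/3


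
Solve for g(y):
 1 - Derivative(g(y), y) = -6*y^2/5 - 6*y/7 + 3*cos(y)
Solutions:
 g(y) = C1 + 2*y^3/5 + 3*y^2/7 + y - 3*sin(y)


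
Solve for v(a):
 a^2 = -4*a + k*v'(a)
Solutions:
 v(a) = C1 + a^3/(3*k) + 2*a^2/k


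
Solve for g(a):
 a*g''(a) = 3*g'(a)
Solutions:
 g(a) = C1 + C2*a^4


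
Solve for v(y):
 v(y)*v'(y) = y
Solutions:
 v(y) = -sqrt(C1 + y^2)
 v(y) = sqrt(C1 + y^2)


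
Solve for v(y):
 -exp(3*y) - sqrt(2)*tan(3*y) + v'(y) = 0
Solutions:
 v(y) = C1 + exp(3*y)/3 - sqrt(2)*log(cos(3*y))/3


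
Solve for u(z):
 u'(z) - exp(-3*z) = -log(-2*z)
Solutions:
 u(z) = C1 - z*log(-z) + z*(1 - log(2)) - exp(-3*z)/3


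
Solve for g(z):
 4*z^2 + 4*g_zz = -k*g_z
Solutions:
 g(z) = C1 + C2*exp(-k*z/4) - 4*z^3/(3*k) + 16*z^2/k^2 - 128*z/k^3


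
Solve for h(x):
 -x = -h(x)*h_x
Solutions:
 h(x) = -sqrt(C1 + x^2)
 h(x) = sqrt(C1 + x^2)


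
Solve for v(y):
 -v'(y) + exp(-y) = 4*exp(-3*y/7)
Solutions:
 v(y) = C1 - exp(-y) + 28*exp(-3*y/7)/3


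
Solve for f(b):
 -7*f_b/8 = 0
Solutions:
 f(b) = C1


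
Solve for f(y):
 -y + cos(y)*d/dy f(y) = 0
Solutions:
 f(y) = C1 + Integral(y/cos(y), y)


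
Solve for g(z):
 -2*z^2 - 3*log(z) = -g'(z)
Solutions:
 g(z) = C1 + 2*z^3/3 + 3*z*log(z) - 3*z


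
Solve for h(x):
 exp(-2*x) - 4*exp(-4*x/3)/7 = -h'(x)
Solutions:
 h(x) = C1 + exp(-2*x)/2 - 3*exp(-4*x/3)/7


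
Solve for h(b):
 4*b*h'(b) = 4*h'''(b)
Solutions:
 h(b) = C1 + Integral(C2*airyai(b) + C3*airybi(b), b)


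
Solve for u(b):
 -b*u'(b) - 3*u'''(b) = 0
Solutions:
 u(b) = C1 + Integral(C2*airyai(-3^(2/3)*b/3) + C3*airybi(-3^(2/3)*b/3), b)


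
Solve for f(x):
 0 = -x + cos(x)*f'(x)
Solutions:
 f(x) = C1 + Integral(x/cos(x), x)


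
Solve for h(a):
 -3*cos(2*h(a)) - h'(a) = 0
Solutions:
 h(a) = -asin((C1 + exp(12*a))/(C1 - exp(12*a)))/2 + pi/2
 h(a) = asin((C1 + exp(12*a))/(C1 - exp(12*a)))/2


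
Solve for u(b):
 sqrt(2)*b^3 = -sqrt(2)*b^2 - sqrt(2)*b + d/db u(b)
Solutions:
 u(b) = C1 + sqrt(2)*b^4/4 + sqrt(2)*b^3/3 + sqrt(2)*b^2/2


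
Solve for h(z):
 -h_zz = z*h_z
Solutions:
 h(z) = C1 + C2*erf(sqrt(2)*z/2)


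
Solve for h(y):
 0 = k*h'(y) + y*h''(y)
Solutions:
 h(y) = C1 + y^(1 - re(k))*(C2*sin(log(y)*Abs(im(k))) + C3*cos(log(y)*im(k)))


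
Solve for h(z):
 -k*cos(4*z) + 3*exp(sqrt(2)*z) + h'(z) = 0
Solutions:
 h(z) = C1 + k*sin(4*z)/4 - 3*sqrt(2)*exp(sqrt(2)*z)/2


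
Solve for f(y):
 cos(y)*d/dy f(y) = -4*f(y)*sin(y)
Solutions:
 f(y) = C1*cos(y)^4


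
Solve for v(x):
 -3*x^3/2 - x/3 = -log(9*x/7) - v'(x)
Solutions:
 v(x) = C1 + 3*x^4/8 + x^2/6 - x*log(x) + x*log(7/9) + x


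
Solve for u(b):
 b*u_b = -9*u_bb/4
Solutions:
 u(b) = C1 + C2*erf(sqrt(2)*b/3)


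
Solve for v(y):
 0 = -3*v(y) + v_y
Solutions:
 v(y) = C1*exp(3*y)


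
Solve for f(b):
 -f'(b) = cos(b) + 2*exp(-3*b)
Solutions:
 f(b) = C1 - sin(b) + 2*exp(-3*b)/3


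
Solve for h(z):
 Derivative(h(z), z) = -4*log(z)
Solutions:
 h(z) = C1 - 4*z*log(z) + 4*z


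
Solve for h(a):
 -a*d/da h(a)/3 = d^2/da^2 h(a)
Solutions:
 h(a) = C1 + C2*erf(sqrt(6)*a/6)


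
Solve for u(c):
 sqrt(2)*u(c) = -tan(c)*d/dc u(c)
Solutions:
 u(c) = C1/sin(c)^(sqrt(2))


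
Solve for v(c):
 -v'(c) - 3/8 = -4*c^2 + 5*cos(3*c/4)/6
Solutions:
 v(c) = C1 + 4*c^3/3 - 3*c/8 - 10*sin(3*c/4)/9


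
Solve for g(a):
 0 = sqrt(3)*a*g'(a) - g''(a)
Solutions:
 g(a) = C1 + C2*erfi(sqrt(2)*3^(1/4)*a/2)


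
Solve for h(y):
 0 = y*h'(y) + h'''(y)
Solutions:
 h(y) = C1 + Integral(C2*airyai(-y) + C3*airybi(-y), y)


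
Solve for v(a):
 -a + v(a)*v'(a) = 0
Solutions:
 v(a) = -sqrt(C1 + a^2)
 v(a) = sqrt(C1 + a^2)


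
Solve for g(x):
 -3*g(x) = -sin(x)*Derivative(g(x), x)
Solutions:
 g(x) = C1*(cos(x) - 1)^(3/2)/(cos(x) + 1)^(3/2)


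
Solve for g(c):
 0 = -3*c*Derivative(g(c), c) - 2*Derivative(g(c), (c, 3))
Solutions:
 g(c) = C1 + Integral(C2*airyai(-2^(2/3)*3^(1/3)*c/2) + C3*airybi(-2^(2/3)*3^(1/3)*c/2), c)


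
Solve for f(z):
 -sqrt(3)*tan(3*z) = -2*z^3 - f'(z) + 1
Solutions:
 f(z) = C1 - z^4/2 + z - sqrt(3)*log(cos(3*z))/3


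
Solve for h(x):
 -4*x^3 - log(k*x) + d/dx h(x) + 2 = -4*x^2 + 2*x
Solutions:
 h(x) = C1 + x^4 - 4*x^3/3 + x^2 + x*log(k*x) - 3*x


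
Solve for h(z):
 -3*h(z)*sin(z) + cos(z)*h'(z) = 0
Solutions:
 h(z) = C1/cos(z)^3


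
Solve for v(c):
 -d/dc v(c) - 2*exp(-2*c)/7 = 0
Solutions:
 v(c) = C1 + exp(-2*c)/7


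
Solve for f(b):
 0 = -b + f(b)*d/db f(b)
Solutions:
 f(b) = -sqrt(C1 + b^2)
 f(b) = sqrt(C1 + b^2)


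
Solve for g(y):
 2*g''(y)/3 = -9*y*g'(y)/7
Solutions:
 g(y) = C1 + C2*erf(3*sqrt(21)*y/14)


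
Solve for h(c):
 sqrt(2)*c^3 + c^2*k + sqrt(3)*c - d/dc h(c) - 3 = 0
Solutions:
 h(c) = C1 + sqrt(2)*c^4/4 + c^3*k/3 + sqrt(3)*c^2/2 - 3*c


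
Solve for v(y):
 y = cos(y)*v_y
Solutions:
 v(y) = C1 + Integral(y/cos(y), y)


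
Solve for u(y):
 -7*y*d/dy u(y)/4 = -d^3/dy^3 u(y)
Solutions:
 u(y) = C1 + Integral(C2*airyai(14^(1/3)*y/2) + C3*airybi(14^(1/3)*y/2), y)


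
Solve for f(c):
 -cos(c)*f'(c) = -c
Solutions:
 f(c) = C1 + Integral(c/cos(c), c)


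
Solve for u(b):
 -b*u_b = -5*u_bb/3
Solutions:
 u(b) = C1 + C2*erfi(sqrt(30)*b/10)


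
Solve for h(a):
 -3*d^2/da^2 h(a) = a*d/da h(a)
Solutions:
 h(a) = C1 + C2*erf(sqrt(6)*a/6)


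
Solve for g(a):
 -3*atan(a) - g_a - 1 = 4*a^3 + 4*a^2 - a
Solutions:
 g(a) = C1 - a^4 - 4*a^3/3 + a^2/2 - 3*a*atan(a) - a + 3*log(a^2 + 1)/2


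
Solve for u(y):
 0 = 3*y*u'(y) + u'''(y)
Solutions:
 u(y) = C1 + Integral(C2*airyai(-3^(1/3)*y) + C3*airybi(-3^(1/3)*y), y)


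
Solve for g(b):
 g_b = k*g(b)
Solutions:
 g(b) = C1*exp(b*k)


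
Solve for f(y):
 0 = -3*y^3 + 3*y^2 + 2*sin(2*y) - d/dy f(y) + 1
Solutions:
 f(y) = C1 - 3*y^4/4 + y^3 + y - cos(2*y)


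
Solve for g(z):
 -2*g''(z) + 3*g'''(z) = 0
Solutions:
 g(z) = C1 + C2*z + C3*exp(2*z/3)


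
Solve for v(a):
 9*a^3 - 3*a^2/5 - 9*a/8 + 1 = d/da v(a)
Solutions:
 v(a) = C1 + 9*a^4/4 - a^3/5 - 9*a^2/16 + a


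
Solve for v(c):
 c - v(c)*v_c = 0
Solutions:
 v(c) = -sqrt(C1 + c^2)
 v(c) = sqrt(C1 + c^2)


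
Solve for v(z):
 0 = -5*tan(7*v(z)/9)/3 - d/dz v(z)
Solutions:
 v(z) = -9*asin(C1*exp(-35*z/27))/7 + 9*pi/7
 v(z) = 9*asin(C1*exp(-35*z/27))/7


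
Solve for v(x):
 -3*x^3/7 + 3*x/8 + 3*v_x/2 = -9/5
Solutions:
 v(x) = C1 + x^4/14 - x^2/8 - 6*x/5


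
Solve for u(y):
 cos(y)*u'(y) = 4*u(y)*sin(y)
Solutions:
 u(y) = C1/cos(y)^4


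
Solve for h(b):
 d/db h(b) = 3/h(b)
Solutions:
 h(b) = -sqrt(C1 + 6*b)
 h(b) = sqrt(C1 + 6*b)


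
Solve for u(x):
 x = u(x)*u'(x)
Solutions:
 u(x) = -sqrt(C1 + x^2)
 u(x) = sqrt(C1 + x^2)


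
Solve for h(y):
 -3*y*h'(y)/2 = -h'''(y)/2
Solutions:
 h(y) = C1 + Integral(C2*airyai(3^(1/3)*y) + C3*airybi(3^(1/3)*y), y)


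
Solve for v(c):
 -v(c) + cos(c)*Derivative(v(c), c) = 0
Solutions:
 v(c) = C1*sqrt(sin(c) + 1)/sqrt(sin(c) - 1)


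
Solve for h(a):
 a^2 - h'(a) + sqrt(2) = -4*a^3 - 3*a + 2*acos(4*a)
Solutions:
 h(a) = C1 + a^4 + a^3/3 + 3*a^2/2 - 2*a*acos(4*a) + sqrt(2)*a + sqrt(1 - 16*a^2)/2


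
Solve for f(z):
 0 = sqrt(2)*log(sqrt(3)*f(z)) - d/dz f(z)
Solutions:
 -sqrt(2)*Integral(1/(2*log(_y) + log(3)), (_y, f(z))) = C1 - z


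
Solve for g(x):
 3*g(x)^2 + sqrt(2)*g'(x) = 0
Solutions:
 g(x) = 2/(C1 + 3*sqrt(2)*x)


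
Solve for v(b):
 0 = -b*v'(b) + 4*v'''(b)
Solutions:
 v(b) = C1 + Integral(C2*airyai(2^(1/3)*b/2) + C3*airybi(2^(1/3)*b/2), b)


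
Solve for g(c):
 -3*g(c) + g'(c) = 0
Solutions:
 g(c) = C1*exp(3*c)


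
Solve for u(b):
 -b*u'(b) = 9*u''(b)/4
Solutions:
 u(b) = C1 + C2*erf(sqrt(2)*b/3)


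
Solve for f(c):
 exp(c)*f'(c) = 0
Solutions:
 f(c) = C1
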